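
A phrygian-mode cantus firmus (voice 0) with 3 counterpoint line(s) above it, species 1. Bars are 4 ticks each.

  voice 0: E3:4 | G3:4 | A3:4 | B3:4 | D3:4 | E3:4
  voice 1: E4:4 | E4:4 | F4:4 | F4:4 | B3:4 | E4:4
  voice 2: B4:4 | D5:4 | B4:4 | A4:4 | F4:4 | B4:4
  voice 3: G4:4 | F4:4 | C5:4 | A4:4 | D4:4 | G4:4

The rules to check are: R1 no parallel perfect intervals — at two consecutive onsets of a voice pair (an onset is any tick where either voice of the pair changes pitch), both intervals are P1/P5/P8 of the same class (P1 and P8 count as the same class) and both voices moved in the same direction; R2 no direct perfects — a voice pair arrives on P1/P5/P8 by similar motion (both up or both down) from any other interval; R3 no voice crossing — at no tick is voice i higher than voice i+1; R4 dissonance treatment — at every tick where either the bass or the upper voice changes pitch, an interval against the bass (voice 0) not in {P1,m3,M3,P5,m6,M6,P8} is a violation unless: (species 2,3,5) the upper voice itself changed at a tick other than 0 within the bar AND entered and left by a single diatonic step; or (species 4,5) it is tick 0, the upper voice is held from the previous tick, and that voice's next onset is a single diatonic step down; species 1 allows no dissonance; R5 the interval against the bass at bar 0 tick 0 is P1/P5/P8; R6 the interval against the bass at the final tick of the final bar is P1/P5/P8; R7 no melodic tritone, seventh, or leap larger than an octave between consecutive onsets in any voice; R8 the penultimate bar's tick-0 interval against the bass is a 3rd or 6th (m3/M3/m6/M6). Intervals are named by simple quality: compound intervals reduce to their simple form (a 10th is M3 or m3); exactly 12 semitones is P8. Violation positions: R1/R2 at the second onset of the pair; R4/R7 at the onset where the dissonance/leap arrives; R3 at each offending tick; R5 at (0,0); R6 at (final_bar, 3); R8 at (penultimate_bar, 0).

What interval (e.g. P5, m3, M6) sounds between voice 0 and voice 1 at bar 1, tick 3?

M6

voice 0=G3 voice 1=E4 -> M6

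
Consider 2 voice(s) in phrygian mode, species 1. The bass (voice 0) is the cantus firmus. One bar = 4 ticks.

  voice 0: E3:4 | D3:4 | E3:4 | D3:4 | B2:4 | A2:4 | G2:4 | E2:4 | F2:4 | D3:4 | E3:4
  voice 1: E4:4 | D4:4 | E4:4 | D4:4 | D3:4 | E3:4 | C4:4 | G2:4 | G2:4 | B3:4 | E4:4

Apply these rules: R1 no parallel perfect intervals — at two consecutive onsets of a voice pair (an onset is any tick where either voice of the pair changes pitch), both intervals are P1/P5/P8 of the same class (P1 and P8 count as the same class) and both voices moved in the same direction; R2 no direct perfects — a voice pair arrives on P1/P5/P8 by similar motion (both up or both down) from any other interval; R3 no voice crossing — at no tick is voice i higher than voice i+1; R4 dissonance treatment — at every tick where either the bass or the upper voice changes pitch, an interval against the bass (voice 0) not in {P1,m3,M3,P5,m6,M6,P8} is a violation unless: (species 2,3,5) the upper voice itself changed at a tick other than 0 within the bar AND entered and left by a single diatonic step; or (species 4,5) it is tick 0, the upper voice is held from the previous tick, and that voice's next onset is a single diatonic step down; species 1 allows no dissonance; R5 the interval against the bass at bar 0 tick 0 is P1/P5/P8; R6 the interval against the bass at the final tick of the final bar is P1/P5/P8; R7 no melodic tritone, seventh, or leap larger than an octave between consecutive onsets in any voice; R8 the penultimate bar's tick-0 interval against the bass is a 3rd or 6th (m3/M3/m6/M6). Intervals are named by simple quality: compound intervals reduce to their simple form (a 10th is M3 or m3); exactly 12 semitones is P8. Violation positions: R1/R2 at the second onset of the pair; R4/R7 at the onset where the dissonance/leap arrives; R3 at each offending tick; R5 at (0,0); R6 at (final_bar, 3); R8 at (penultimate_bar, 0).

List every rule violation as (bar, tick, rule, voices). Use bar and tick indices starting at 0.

(1, 0, R1, (0, 1))
(2, 0, R1, (0, 1))
(3, 0, R1, (0, 1))
(6, 0, R4, (0, 1))
(7, 0, R7, (1,))
(8, 0, R4, (0, 1))
(9, 0, R7, (1,))
(10, 0, R2, (0, 1))

bar 0: v0=E3 v1=E4 downbeat P8
bar 1: v0=D3 v1=D4 downbeat P8
bar 2: v0=E3 v1=E4 downbeat P8
bar 3: v0=D3 v1=D4 downbeat P8
bar 4: v0=B2 v1=D3 downbeat m3
bar 5: v0=A2 v1=E3 downbeat P5
bar 6: v0=G2 v1=C4 downbeat P4
bar 7: v0=E2 v1=G2 downbeat m3
bar 8: v0=F2 v1=G2 downbeat M2
bar 9: v0=D3 v1=B3 downbeat M6
bar 10: v0=E3 v1=E4 downbeat P8
  -> R1 @ bar 1 tick 0 v(0, 1): E3/E4 P8 -> D3/D4 P8 similar
  -> R1 @ bar 2 tick 0 v(0, 1): D3/D4 P8 -> E3/E4 P8 similar
  -> R1 @ bar 3 tick 0 v(0, 1): E3/E4 P8 -> D3/D4 P8 similar
  -> R4 @ bar 6 tick 0 v(0, 1): G2/C4 P4 untreated
  -> R7 @ bar 7 tick 0 v(1,): C4->G2 leap 17st
  -> R4 @ bar 8 tick 0 v(0, 1): F2/G2 M2 untreated
  -> R7 @ bar 9 tick 0 v(1,): G2->B3 leap 16st
  -> R2 @ bar 10 tick 0 v(0, 1): D3/B3 M6 -> E3/E4 P8 similar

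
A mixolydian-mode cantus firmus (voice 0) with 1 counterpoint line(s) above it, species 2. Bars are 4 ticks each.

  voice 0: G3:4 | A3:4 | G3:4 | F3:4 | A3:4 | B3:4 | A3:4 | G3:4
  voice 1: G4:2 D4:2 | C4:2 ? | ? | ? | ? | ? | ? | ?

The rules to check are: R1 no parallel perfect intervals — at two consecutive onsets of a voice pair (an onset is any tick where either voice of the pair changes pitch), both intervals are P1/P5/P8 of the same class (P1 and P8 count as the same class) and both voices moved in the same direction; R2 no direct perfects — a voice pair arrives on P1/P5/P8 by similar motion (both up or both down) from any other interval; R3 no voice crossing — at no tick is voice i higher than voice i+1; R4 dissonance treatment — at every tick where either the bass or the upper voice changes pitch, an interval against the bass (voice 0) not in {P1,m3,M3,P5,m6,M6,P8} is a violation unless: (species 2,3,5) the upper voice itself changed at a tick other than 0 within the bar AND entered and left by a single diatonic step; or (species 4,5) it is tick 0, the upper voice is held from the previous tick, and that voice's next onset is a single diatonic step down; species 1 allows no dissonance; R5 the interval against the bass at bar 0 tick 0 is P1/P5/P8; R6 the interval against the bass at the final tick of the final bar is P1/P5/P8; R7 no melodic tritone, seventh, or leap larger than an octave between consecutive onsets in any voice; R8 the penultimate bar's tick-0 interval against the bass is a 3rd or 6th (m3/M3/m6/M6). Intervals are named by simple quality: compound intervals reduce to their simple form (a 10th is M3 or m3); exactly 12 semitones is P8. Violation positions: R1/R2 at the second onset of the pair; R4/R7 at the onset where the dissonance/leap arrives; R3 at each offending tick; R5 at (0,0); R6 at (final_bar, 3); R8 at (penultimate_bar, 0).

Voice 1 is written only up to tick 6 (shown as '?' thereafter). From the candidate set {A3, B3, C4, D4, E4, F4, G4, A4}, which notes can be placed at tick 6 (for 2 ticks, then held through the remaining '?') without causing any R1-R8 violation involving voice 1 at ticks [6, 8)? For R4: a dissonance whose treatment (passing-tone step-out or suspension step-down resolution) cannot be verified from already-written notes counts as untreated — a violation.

A3: legal
B3: violates R4
C4: legal
D4: violates R4
E4: legal
F4: legal
G4: violates R4
A4: legal

{A3, A4, C4, E4, F4}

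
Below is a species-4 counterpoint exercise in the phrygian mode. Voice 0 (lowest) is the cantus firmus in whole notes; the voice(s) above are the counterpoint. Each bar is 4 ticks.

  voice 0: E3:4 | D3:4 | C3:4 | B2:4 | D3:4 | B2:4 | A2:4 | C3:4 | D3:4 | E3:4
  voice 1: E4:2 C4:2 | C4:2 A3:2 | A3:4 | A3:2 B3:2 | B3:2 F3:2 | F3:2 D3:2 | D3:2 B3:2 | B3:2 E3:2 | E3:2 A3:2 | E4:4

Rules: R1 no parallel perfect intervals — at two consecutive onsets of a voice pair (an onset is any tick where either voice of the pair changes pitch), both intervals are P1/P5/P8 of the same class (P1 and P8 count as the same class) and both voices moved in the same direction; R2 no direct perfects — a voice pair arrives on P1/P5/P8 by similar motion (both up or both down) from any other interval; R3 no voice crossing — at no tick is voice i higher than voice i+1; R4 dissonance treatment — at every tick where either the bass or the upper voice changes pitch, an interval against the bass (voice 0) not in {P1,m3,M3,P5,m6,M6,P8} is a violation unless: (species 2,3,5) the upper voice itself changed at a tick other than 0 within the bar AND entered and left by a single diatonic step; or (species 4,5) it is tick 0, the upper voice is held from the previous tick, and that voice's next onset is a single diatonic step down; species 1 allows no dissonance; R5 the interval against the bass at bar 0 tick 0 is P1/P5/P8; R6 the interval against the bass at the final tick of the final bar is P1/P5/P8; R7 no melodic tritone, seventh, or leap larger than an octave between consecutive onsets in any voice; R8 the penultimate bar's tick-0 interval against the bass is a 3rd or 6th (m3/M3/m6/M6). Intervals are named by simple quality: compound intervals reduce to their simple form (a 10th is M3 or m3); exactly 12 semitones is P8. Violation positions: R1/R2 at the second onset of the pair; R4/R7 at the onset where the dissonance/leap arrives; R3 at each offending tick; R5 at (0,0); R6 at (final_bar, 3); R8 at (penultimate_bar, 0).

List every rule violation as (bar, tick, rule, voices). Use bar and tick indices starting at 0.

bar 0: v0=E3 v1=E4 downbeat P8
bar 1: v0=D3 v1=C4 downbeat m7
bar 2: v0=C3 v1=A3 downbeat M6
bar 3: v0=B2 v1=A3 downbeat m7
bar 4: v0=D3 v1=B3 downbeat M6
bar 5: v0=B2 v1=F3 downbeat TT
bar 6: v0=A2 v1=D3 downbeat P4
bar 7: v0=C3 v1=B3 downbeat M7
bar 8: v0=D3 v1=E3 downbeat M2
bar 9: v0=E3 v1=E4 downbeat P8
  -> R4 @ bar 1 tick 0 v(0, 1): D3/C4 m7 untreated
  -> R4 @ bar 3 tick 0 v(0, 1): B2/A3 m7 untreated
  -> R7 @ bar 4 tick 2 v(1,): B3->F3 leap 6st
  -> R4 @ bar 5 tick 0 v(0, 1): B2/F3 TT untreated
  -> R4 @ bar 6 tick 0 v(0, 1): A2/D3 P4 untreated
  -> R4 @ bar 6 tick 2 v(0, 1): A2/B3 M2 untreated
  -> R4 @ bar 7 tick 0 v(0, 1): C3/B3 M7 untreated
  -> R4 @ bar 8 tick 0 v(0, 1): D3/E3 M2 untreated
  -> R8 @ bar 8 tick 0 v(0, 1): penult M2 not 3rd/6th
  -> R2 @ bar 9 tick 0 v(0, 1): D3/A3 P5 -> E3/E4 P8 similar

(1, 0, R4, (0, 1))
(3, 0, R4, (0, 1))
(4, 2, R7, (1,))
(5, 0, R4, (0, 1))
(6, 0, R4, (0, 1))
(6, 2, R4, (0, 1))
(7, 0, R4, (0, 1))
(8, 0, R4, (0, 1))
(8, 0, R8, (0, 1))
(9, 0, R2, (0, 1))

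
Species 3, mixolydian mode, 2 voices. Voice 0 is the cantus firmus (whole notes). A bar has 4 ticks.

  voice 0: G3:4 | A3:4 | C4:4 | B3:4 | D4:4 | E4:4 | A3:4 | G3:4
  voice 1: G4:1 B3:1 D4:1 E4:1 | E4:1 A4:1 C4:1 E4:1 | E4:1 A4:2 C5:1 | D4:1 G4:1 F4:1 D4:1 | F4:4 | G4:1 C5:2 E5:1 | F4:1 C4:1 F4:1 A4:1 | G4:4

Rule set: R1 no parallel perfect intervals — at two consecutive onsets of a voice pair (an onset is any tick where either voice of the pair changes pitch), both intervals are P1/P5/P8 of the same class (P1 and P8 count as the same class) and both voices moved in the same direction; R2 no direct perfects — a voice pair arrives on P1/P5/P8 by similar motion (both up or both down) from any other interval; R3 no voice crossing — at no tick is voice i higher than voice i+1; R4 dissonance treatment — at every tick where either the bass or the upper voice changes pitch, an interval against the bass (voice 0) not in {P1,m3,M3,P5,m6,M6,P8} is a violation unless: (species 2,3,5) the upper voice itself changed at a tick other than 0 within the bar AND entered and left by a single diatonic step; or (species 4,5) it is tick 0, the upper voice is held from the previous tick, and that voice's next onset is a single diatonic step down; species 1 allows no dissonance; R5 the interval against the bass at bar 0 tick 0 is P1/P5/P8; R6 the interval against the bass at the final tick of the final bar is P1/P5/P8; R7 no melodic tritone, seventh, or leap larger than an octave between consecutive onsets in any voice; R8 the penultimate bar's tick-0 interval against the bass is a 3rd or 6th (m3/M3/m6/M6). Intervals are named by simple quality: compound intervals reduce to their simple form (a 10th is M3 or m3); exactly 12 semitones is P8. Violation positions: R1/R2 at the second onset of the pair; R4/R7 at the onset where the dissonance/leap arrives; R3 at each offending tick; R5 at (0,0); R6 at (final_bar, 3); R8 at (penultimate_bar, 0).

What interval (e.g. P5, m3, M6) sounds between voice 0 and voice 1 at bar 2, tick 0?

M3

voice 0=C4 voice 1=E4 -> M3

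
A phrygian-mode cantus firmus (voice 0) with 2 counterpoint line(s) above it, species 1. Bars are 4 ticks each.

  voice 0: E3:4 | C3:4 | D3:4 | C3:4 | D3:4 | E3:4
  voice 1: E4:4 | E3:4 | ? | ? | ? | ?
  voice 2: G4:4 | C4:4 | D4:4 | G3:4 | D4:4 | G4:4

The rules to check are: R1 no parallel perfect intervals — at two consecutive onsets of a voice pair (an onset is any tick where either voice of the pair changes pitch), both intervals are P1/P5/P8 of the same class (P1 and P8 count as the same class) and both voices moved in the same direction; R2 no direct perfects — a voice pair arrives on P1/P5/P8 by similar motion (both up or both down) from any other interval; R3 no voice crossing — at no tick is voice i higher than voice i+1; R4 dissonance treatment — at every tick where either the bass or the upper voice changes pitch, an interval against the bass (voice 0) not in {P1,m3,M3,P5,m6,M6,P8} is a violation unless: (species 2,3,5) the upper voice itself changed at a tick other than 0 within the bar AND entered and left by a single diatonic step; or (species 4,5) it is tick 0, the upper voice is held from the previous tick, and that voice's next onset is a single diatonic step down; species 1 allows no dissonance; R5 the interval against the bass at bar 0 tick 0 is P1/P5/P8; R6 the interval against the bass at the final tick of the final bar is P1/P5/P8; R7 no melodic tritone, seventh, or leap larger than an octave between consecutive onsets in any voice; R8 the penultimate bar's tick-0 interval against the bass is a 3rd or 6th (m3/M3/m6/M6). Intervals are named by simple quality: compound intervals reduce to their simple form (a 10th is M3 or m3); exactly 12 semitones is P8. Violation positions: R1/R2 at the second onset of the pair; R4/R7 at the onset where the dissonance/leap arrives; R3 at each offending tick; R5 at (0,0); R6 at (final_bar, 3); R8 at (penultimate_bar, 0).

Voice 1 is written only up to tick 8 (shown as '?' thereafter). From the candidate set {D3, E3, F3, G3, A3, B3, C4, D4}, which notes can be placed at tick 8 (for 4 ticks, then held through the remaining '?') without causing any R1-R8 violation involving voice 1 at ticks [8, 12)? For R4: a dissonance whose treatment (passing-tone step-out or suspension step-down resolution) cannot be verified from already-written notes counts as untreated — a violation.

D3: legal
E3: violates R4
F3: legal
G3: violates R2,R4
A3: violates R2
B3: legal
C4: violates R4
D4: violates R2,R7

{B3, D3, F3}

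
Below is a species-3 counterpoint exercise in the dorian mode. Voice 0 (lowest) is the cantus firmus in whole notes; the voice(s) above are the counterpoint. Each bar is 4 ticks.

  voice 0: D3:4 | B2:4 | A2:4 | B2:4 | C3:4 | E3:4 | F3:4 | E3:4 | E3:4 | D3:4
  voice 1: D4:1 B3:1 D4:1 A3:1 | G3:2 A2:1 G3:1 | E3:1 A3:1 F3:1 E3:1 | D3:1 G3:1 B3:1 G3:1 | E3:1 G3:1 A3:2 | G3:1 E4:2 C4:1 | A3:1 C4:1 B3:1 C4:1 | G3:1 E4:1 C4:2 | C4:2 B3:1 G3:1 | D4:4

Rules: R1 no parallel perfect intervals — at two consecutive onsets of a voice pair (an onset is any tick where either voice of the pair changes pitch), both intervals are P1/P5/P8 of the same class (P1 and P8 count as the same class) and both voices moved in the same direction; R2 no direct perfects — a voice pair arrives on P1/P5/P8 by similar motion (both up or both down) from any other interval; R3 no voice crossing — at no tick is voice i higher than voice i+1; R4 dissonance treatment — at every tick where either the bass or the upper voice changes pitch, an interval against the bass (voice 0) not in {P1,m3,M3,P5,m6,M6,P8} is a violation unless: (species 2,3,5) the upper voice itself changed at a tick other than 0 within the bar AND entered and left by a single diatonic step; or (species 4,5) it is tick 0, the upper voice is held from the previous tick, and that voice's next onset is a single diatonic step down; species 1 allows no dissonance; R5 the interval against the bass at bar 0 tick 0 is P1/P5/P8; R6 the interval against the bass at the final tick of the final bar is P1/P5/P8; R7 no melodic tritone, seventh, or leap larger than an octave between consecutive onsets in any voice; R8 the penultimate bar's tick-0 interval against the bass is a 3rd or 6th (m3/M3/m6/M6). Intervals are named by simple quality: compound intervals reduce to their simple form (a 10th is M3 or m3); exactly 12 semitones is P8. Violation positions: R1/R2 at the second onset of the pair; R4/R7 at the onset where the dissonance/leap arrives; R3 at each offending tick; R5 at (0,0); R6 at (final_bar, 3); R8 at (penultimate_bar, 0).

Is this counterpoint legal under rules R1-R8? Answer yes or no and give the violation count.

No (5 violations)

bar 0: v0=D3 v1=D4 (P8)
bar 1: v0=B2 v1=G3 (m6)
bar 2: v0=A2 v1=E3 (P5)
bar 3: v0=B2 v1=D3 (m3)
bar 4: v0=C3 v1=E3 (M3)
bar 5: v0=E3 v1=G3 (m3)
bar 6: v0=F3 v1=A3 (M3)
bar 7: v0=E3 v1=G3 (m3)
bar 8: v0=E3 v1=C4 (m6)
bar 9: v0=D3 v1=D4 (P8)
  R3 @ bar1.2: B2 above A2
  R4 @ bar1.2: B2/A2 M2 untreated
  R7 @ bar1.2: G3->A2 leap 10st
  R7 @ bar1.3: A2->G3 leap 10st
  R2 @ bar2.0: B2/G3 m6 -> A2/E3 P5 similar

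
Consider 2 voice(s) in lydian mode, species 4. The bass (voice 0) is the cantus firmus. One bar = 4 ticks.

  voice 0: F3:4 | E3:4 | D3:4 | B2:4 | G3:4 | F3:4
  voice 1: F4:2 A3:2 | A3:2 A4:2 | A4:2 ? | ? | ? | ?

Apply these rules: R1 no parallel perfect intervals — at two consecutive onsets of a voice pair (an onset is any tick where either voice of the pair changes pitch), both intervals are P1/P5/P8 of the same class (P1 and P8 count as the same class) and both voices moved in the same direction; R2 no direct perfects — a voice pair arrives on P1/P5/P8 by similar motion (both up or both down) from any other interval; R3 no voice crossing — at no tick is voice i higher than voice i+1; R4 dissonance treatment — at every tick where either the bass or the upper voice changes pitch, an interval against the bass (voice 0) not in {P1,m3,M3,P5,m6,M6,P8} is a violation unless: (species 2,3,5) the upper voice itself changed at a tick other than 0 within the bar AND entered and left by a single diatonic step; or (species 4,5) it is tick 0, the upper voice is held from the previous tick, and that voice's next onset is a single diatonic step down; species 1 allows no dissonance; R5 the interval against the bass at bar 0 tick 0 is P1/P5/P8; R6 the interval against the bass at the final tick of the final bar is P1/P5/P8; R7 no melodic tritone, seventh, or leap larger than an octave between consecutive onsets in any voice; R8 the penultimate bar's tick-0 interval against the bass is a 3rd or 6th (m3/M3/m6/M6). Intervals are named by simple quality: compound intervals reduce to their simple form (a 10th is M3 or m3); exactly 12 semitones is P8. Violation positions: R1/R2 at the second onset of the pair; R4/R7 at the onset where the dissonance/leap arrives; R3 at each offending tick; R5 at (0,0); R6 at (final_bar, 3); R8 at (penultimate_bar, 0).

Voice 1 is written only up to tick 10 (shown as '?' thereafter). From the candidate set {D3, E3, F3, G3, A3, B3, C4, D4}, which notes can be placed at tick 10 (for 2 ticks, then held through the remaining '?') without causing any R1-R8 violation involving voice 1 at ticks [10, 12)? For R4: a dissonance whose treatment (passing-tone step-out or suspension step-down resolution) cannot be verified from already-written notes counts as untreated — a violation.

{A3, D4}

D3: violates R7
E3: violates R4,R7
F3: violates R7
G3: violates R4,R7
A3: legal
B3: violates R7
C4: violates R4
D4: legal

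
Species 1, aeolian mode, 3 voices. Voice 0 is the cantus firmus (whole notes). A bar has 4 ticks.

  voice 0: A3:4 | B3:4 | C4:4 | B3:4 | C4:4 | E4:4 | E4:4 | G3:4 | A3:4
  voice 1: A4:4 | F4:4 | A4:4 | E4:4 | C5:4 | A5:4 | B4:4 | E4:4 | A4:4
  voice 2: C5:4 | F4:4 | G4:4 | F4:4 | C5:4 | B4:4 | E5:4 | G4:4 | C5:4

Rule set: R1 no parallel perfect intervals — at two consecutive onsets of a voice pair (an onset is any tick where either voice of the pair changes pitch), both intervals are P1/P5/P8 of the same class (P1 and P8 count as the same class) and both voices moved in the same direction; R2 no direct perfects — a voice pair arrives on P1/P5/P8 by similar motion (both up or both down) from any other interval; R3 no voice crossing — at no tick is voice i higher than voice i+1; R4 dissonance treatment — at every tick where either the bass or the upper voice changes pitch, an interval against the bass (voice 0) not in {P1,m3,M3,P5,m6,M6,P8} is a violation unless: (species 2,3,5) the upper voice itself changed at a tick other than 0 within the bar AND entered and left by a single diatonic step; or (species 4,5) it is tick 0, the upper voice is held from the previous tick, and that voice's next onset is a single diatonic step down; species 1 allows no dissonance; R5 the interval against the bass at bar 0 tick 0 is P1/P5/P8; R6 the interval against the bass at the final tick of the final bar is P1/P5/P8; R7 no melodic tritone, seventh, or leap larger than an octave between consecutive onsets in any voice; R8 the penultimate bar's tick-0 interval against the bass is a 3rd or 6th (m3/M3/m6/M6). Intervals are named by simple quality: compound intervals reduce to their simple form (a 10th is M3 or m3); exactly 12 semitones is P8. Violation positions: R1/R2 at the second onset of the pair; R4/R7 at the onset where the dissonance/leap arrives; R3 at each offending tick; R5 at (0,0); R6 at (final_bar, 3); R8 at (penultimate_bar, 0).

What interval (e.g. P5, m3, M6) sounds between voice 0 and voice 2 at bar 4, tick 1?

P8

voice 0=C4 voice 2=C5 -> P8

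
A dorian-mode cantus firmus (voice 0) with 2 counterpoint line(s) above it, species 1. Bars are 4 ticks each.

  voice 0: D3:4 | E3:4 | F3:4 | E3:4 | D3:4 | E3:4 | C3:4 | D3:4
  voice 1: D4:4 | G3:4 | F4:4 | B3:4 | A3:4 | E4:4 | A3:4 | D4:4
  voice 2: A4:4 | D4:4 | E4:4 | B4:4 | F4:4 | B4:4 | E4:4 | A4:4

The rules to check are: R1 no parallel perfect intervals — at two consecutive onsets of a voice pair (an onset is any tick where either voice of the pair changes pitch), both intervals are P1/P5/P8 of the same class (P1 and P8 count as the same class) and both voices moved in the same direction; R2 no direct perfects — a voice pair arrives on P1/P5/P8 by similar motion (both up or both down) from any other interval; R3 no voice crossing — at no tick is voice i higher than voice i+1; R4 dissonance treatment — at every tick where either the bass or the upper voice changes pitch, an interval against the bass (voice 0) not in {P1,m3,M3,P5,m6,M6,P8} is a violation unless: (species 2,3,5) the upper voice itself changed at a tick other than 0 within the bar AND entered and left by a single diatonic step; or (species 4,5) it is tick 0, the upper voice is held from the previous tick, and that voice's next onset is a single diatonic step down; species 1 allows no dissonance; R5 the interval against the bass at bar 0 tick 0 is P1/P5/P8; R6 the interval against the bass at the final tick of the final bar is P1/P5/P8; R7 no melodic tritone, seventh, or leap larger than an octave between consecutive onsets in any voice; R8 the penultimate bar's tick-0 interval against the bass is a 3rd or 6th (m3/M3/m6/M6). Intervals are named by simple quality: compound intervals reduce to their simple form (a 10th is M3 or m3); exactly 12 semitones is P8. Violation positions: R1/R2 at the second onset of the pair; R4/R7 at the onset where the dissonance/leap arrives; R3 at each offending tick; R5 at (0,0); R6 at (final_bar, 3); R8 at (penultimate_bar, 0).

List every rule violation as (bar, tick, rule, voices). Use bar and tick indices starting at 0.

(1, 0, R1, (1, 2))
(1, 0, R4, (0, 2))
(2, 0, R2, (0, 1))
(2, 0, R3, (1, 2))
(2, 0, R4, (0, 2))
(2, 0, R7, (1,))
(2, 1, R3, (1, 2))
(2, 2, R3, (1, 2))
(2, 3, R3, (1, 2))
(3, 0, R2, (0, 1))
(3, 0, R7, (1,))
(4, 0, R1, (0, 1))
(4, 0, R7, (2,))
(5, 0, R2, (0, 1))
(5, 0, R2, (0, 2))
(5, 0, R2, (1, 2))
(5, 0, R7, (2,))
(6, 0, R1, (1, 2))
(7, 0, R1, (1, 2))
(7, 0, R2, (0, 1))
(7, 0, R2, (0, 2))

bar 0: v0=D3 v1=D4 v2=A4 downbeat P5
bar 1: v0=E3 v1=G3 v2=D4 downbeat m7
bar 2: v0=F3 v1=F4 v2=E4 downbeat M7
bar 3: v0=E3 v1=B3 v2=B4 downbeat P5
bar 4: v0=D3 v1=A3 v2=F4 downbeat m3
bar 5: v0=E3 v1=E4 v2=B4 downbeat P5
bar 6: v0=C3 v1=A3 v2=E4 downbeat M3
bar 7: v0=D3 v1=D4 v2=A4 downbeat P5
  -> R1 @ bar 1 tick 0 v(1, 2): D4/A4 P5 -> G3/D4 P5 similar
  -> R4 @ bar 1 tick 0 v(0, 2): E3/D4 m7 untreated
  -> R2 @ bar 2 tick 0 v(0, 1): E3/G3 m3 -> F3/F4 P8 similar
  -> R3 @ bar 2 tick 0 v(1, 2): F4 above E4
  -> R4 @ bar 2 tick 0 v(0, 2): F3/E4 M7 untreated
  -> R7 @ bar 2 tick 0 v(1,): G3->F4 leap 10st
  -> R3 @ bar 2 tick 1 v(1, 2): F4 above E4
  -> R3 @ bar 2 tick 2 v(1, 2): F4 above E4
  -> R3 @ bar 2 tick 3 v(1, 2): F4 above E4
  -> R2 @ bar 3 tick 0 v(0, 1): F3/F4 P8 -> E3/B3 P5 similar
  -> R7 @ bar 3 tick 0 v(1,): F4->B3 leap 6st
  -> R1 @ bar 4 tick 0 v(0, 1): E3/B3 P5 -> D3/A3 P5 similar
  -> R7 @ bar 4 tick 0 v(2,): B4->F4 leap 6st
  -> R2 @ bar 5 tick 0 v(0, 1): D3/A3 P5 -> E3/E4 P8 similar
  -> R2 @ bar 5 tick 0 v(0, 2): D3/F4 m3 -> E3/B4 P5 similar
  -> R2 @ bar 5 tick 0 v(1, 2): A3/F4 m6 -> E4/B4 P5 similar
  -> R7 @ bar 5 tick 0 v(2,): F4->B4 leap 6st
  -> R1 @ bar 6 tick 0 v(1, 2): E4/B4 P5 -> A3/E4 P5 similar
  -> R1 @ bar 7 tick 0 v(1, 2): A3/E4 P5 -> D4/A4 P5 similar
  -> R2 @ bar 7 tick 0 v(0, 1): C3/A3 M6 -> D3/D4 P8 similar
  -> R2 @ bar 7 tick 0 v(0, 2): C3/E4 M3 -> D3/A4 P5 similar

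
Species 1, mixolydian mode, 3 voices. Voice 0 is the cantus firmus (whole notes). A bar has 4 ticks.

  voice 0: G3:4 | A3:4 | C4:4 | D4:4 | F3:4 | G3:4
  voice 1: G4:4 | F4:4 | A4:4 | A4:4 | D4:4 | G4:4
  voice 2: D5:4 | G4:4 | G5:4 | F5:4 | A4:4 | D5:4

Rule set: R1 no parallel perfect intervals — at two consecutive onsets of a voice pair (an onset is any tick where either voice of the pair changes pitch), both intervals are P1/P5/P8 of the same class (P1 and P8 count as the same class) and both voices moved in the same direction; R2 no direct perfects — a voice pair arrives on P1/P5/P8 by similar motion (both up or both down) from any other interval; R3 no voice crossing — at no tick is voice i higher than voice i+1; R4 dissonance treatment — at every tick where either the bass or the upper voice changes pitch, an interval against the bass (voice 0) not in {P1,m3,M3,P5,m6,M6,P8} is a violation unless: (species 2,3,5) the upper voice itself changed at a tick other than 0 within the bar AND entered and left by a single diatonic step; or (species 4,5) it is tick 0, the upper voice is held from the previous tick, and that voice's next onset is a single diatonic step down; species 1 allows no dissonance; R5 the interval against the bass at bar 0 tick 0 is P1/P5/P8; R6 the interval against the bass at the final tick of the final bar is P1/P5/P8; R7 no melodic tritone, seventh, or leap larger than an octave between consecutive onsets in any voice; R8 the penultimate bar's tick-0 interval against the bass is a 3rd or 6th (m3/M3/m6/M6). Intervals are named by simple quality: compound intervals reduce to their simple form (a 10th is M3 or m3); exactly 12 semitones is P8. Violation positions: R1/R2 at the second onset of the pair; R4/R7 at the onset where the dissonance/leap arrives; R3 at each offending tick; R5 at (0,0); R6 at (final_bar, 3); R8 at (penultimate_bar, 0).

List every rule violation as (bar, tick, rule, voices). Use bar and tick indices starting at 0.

(1, 0, R4, (0, 2))
(2, 0, R2, (0, 2))
(4, 0, R2, (1, 2))
(5, 0, R1, (1, 2))
(5, 0, R2, (0, 1))
(5, 0, R2, (0, 2))

bar 0: v0=G3 v1=G4 v2=D5 downbeat P5
bar 1: v0=A3 v1=F4 v2=G4 downbeat m7
bar 2: v0=C4 v1=A4 v2=G5 downbeat P5
bar 3: v0=D4 v1=A4 v2=F5 downbeat m3
bar 4: v0=F3 v1=D4 v2=A4 downbeat M3
bar 5: v0=G3 v1=G4 v2=D5 downbeat P5
  -> R4 @ bar 1 tick 0 v(0, 2): A3/G4 m7 untreated
  -> R2 @ bar 2 tick 0 v(0, 2): A3/G4 m7 -> C4/G5 P5 similar
  -> R2 @ bar 4 tick 0 v(1, 2): A4/F5 m6 -> D4/A4 P5 similar
  -> R1 @ bar 5 tick 0 v(1, 2): D4/A4 P5 -> G4/D5 P5 similar
  -> R2 @ bar 5 tick 0 v(0, 1): F3/D4 M6 -> G3/G4 P8 similar
  -> R2 @ bar 5 tick 0 v(0, 2): F3/A4 M3 -> G3/D5 P5 similar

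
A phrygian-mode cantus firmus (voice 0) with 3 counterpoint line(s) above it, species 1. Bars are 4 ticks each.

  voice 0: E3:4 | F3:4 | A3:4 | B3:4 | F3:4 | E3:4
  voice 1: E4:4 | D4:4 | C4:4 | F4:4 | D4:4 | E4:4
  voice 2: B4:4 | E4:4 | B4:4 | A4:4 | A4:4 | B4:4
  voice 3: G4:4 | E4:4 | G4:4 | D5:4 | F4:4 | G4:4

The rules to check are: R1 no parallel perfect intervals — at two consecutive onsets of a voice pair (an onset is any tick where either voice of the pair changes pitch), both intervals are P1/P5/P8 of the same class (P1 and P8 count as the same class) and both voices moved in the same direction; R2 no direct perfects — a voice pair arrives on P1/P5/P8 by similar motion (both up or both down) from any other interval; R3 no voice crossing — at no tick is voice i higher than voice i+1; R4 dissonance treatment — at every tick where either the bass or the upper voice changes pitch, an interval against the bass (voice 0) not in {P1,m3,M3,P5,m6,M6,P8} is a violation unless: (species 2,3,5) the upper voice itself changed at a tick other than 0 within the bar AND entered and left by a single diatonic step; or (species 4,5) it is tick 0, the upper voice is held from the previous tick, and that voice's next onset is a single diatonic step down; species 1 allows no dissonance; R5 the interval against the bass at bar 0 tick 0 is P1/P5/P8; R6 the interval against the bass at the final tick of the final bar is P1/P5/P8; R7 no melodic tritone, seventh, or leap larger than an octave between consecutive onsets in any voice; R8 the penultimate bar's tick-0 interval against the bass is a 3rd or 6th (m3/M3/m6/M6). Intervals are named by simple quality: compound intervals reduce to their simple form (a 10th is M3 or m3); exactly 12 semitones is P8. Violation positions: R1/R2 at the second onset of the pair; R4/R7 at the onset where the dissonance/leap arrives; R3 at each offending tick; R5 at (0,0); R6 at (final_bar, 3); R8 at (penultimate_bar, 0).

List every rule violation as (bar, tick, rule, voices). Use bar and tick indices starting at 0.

bar 0: v0=E3 v1=E4 v2=B4 v3=G4 downbeat m3
bar 1: v0=F3 v1=D4 v2=E4 v3=E4 downbeat M7
bar 2: v0=A3 v1=C4 v2=B4 v3=G4 downbeat m7
bar 3: v0=B3 v1=F4 v2=A4 v3=D5 downbeat m3
bar 4: v0=F3 v1=D4 v2=A4 v3=F4 downbeat P8
bar 5: v0=E3 v1=E4 v2=B4 v3=G4 downbeat m3
  -> R3 @ bar 0 tick 0 v(2, 3): B4 above G4
  -> R5 @ bar 0 tick 0 v(0, 3): opens on m3
  -> R3 @ bar 0 tick 1 v(2, 3): B4 above G4
  -> R3 @ bar 0 tick 2 v(2, 3): B4 above G4
  -> R3 @ bar 0 tick 3 v(2, 3): B4 above G4
  -> R2 @ bar 1 tick 0 v(2, 3): B4/G4 M3 -> E4/E4 P1 similar
  -> R4 @ bar 1 tick 0 v(0, 2): F3/E4 M7 untreated
  -> R4 @ bar 1 tick 0 v(0, 3): F3/E4 M7 untreated
  -> R3 @ bar 2 tick 0 v(2, 3): B4 above G4
  -> R4 @ bar 2 tick 0 v(0, 2): A3/B4 M2 untreated
  -> R4 @ bar 2 tick 0 v(0, 3): A3/G4 m7 untreated
  -> R3 @ bar 2 tick 1 v(2, 3): B4 above G4
  -> R3 @ bar 2 tick 2 v(2, 3): B4 above G4
  -> R3 @ bar 2 tick 3 v(2, 3): B4 above G4
  -> R4 @ bar 3 tick 0 v(0, 1): B3/F4 TT untreated
  -> R4 @ bar 3 tick 0 v(0, 2): B3/A4 m7 untreated
  -> R2 @ bar 4 tick 0 v(0, 3): B3/D5 m3 -> F3/F4 P8 similar
  -> R3 @ bar 4 tick 0 v(2, 3): A4 above F4
  -> R7 @ bar 4 tick 0 v(0,): B3->F3 leap 6st
  -> R8 @ bar 4 tick 0 v(0, 3): penult P8 not 3rd/6th
  -> R3 @ bar 4 tick 1 v(2, 3): A4 above F4
  -> R3 @ bar 4 tick 2 v(2, 3): A4 above F4
  -> R3 @ bar 4 tick 3 v(2, 3): A4 above F4
  -> R1 @ bar 5 tick 0 v(1, 2): D4/A4 P5 -> E4/B4 P5 similar
  -> R3 @ bar 5 tick 0 v(2, 3): B4 above G4
  -> R3 @ bar 5 tick 1 v(2, 3): B4 above G4
  -> R3 @ bar 5 tick 2 v(2, 3): B4 above G4
  -> R3 @ bar 5 tick 3 v(2, 3): B4 above G4
  -> R6 @ bar 5 tick 3 v(0, 3): closes on m3

(0, 0, R3, (2, 3))
(0, 0, R5, (0, 3))
(0, 1, R3, (2, 3))
(0, 2, R3, (2, 3))
(0, 3, R3, (2, 3))
(1, 0, R2, (2, 3))
(1, 0, R4, (0, 2))
(1, 0, R4, (0, 3))
(2, 0, R3, (2, 3))
(2, 0, R4, (0, 2))
(2, 0, R4, (0, 3))
(2, 1, R3, (2, 3))
(2, 2, R3, (2, 3))
(2, 3, R3, (2, 3))
(3, 0, R4, (0, 1))
(3, 0, R4, (0, 2))
(4, 0, R2, (0, 3))
(4, 0, R3, (2, 3))
(4, 0, R7, (0,))
(4, 0, R8, (0, 3))
(4, 1, R3, (2, 3))
(4, 2, R3, (2, 3))
(4, 3, R3, (2, 3))
(5, 0, R1, (1, 2))
(5, 0, R3, (2, 3))
(5, 1, R3, (2, 3))
(5, 2, R3, (2, 3))
(5, 3, R3, (2, 3))
(5, 3, R6, (0, 3))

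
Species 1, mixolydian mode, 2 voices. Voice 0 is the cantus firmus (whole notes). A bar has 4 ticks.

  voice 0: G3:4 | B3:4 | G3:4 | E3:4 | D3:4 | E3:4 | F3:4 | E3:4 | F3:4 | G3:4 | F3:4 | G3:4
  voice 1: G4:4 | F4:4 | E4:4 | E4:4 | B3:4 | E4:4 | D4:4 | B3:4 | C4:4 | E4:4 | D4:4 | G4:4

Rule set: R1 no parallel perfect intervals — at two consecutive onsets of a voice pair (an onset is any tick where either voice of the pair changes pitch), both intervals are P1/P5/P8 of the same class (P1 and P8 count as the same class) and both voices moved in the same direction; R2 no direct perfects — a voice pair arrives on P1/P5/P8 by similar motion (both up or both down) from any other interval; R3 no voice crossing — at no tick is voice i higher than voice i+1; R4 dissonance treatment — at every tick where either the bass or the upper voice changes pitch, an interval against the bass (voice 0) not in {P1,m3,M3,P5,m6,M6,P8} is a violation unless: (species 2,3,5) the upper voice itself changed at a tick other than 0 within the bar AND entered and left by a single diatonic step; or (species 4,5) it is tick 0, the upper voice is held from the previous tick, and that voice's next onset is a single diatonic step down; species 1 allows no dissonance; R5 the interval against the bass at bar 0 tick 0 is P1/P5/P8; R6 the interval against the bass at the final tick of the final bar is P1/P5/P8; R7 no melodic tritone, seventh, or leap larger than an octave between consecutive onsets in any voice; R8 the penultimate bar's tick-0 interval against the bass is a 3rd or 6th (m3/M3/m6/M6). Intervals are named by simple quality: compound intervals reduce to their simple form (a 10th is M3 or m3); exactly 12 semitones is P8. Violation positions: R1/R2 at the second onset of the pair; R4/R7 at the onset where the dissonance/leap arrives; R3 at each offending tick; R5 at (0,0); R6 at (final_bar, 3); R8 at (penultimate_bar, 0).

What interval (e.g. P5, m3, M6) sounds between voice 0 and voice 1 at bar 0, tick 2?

P8

voice 0=G3 voice 1=G4 -> P8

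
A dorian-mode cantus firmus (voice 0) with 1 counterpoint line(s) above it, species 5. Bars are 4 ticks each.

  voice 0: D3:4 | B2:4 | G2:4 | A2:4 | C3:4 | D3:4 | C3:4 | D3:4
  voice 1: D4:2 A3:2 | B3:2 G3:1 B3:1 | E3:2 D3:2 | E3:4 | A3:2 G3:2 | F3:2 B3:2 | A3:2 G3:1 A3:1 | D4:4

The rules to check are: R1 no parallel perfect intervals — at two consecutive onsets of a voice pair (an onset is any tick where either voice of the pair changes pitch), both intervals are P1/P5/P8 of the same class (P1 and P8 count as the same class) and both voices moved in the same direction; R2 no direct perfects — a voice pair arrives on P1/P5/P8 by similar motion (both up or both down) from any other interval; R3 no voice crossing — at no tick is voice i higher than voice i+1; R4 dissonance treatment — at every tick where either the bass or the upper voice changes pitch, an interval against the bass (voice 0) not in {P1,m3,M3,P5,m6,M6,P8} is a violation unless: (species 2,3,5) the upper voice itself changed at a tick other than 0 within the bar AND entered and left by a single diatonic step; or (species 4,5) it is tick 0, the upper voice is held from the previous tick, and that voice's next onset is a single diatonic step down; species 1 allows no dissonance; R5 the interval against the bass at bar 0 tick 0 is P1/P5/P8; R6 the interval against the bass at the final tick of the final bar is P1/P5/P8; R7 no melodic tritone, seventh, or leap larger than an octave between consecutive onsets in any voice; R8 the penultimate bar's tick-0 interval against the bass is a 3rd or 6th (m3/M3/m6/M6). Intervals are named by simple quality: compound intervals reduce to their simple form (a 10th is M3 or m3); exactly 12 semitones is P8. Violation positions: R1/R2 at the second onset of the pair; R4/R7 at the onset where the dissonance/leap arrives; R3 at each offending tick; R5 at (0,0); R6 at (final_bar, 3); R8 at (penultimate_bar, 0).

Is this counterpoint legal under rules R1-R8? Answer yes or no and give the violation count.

bar 0: v0=D3 v1=D4 (P8)
bar 1: v0=B2 v1=B3 (P8)
bar 2: v0=G2 v1=E3 (M6)
bar 3: v0=A2 v1=E3 (P5)
bar 4: v0=C3 v1=A3 (M6)
bar 5: v0=D3 v1=F3 (m3)
bar 6: v0=C3 v1=A3 (M6)
bar 7: v0=D3 v1=D4 (P8)
  R1 @ bar3.0: G2/D3 P5 -> A2/E3 P5 similar
  R7 @ bar5.2: F3->B3 leap 6st
  R2 @ bar7.0: C3/A3 M6 -> D3/D4 P8 similar

No (3 violations)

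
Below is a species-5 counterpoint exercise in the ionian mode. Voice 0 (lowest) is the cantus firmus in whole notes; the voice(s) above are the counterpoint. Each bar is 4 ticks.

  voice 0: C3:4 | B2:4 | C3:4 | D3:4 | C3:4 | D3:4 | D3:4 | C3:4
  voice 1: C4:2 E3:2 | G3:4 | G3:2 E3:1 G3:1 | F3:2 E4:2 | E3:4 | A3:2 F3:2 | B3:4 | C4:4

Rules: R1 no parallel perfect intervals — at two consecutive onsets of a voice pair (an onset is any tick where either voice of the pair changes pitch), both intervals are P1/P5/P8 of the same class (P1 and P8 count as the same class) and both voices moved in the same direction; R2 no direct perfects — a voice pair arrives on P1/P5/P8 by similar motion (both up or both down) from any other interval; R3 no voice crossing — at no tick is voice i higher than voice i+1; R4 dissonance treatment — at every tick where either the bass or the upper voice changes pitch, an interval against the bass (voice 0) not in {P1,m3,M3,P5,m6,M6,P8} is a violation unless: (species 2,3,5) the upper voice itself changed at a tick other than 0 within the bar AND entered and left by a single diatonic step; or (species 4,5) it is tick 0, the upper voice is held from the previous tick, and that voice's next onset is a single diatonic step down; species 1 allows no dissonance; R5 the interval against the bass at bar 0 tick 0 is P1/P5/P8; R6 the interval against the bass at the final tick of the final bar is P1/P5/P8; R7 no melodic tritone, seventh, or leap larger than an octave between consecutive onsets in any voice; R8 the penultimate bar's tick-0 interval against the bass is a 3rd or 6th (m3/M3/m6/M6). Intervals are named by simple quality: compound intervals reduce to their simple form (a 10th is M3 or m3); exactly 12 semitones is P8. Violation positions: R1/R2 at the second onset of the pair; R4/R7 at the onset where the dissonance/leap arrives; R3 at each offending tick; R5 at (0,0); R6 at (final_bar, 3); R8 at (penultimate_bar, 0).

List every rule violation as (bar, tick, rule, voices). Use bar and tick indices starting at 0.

(3, 2, R4, (0, 1))
(3, 2, R7, (1,))
(5, 0, R2, (0, 1))
(6, 0, R7, (1,))

bar 0: v0=C3 v1=C4 downbeat P8
bar 1: v0=B2 v1=G3 downbeat m6
bar 2: v0=C3 v1=G3 downbeat P5
bar 3: v0=D3 v1=F3 downbeat m3
bar 4: v0=C3 v1=E3 downbeat M3
bar 5: v0=D3 v1=A3 downbeat P5
bar 6: v0=D3 v1=B3 downbeat M6
bar 7: v0=C3 v1=C4 downbeat P8
  -> R4 @ bar 3 tick 2 v(0, 1): D3/E4 M2 untreated
  -> R7 @ bar 3 tick 2 v(1,): F3->E4 leap 11st
  -> R2 @ bar 5 tick 0 v(0, 1): C3/E3 M3 -> D3/A3 P5 similar
  -> R7 @ bar 6 tick 0 v(1,): F3->B3 leap 6st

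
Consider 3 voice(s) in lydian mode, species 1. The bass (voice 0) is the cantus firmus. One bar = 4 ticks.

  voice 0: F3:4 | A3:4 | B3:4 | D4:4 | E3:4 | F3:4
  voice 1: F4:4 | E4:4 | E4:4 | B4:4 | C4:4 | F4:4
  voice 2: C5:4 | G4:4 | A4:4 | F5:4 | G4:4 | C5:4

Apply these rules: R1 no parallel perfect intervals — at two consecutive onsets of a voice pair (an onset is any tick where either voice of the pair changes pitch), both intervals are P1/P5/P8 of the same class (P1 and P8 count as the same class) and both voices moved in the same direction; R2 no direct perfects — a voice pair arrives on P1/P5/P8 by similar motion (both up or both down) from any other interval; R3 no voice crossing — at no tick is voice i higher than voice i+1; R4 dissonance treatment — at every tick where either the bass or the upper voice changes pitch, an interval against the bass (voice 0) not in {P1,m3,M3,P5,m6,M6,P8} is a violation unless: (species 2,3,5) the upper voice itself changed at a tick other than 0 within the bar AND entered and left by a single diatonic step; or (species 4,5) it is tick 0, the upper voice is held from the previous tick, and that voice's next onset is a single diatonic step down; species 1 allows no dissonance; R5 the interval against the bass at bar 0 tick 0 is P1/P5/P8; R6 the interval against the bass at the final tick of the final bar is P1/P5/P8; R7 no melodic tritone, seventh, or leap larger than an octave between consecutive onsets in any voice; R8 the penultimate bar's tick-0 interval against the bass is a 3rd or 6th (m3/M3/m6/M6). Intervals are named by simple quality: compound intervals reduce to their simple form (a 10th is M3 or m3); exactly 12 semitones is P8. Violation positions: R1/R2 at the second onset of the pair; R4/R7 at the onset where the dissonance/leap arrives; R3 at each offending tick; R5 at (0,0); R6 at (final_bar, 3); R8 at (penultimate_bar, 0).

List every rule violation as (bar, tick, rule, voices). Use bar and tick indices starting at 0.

bar 0: v0=F3 v1=F4 v2=C5 downbeat P5
bar 1: v0=A3 v1=E4 v2=G4 downbeat m7
bar 2: v0=B3 v1=E4 v2=A4 downbeat m7
bar 3: v0=D4 v1=B4 v2=F5 downbeat m3
bar 4: v0=E3 v1=C4 v2=G4 downbeat m3
bar 5: v0=F3 v1=F4 v2=C5 downbeat P5
  -> R4 @ bar 1 tick 0 v(0, 2): A3/G4 m7 untreated
  -> R4 @ bar 2 tick 0 v(0, 1): B3/E4 P4 untreated
  -> R4 @ bar 2 tick 0 v(0, 2): B3/A4 m7 untreated
  -> R2 @ bar 4 tick 0 v(1, 2): B4/F5 TT -> C4/G4 P5 similar
  -> R7 @ bar 4 tick 0 v(0,): D4->E3 leap 10st
  -> R7 @ bar 4 tick 0 v(1,): B4->C4 leap 11st
  -> R7 @ bar 4 tick 0 v(2,): F5->G4 leap 10st
  -> R1 @ bar 5 tick 0 v(1, 2): C4/G4 P5 -> F4/C5 P5 similar
  -> R2 @ bar 5 tick 0 v(0, 1): E3/C4 m6 -> F3/F4 P8 similar
  -> R2 @ bar 5 tick 0 v(0, 2): E3/G4 m3 -> F3/C5 P5 similar

(1, 0, R4, (0, 2))
(2, 0, R4, (0, 1))
(2, 0, R4, (0, 2))
(4, 0, R2, (1, 2))
(4, 0, R7, (0,))
(4, 0, R7, (1,))
(4, 0, R7, (2,))
(5, 0, R1, (1, 2))
(5, 0, R2, (0, 1))
(5, 0, R2, (0, 2))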